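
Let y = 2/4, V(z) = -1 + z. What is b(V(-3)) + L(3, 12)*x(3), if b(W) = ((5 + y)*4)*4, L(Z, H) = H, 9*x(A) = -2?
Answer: 256/3 ≈ 85.333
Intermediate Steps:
x(A) = -2/9 (x(A) = (⅑)*(-2) = -2/9)
y = ½ (y = 2*(¼) = ½ ≈ 0.50000)
b(W) = 88 (b(W) = ((5 + ½)*4)*4 = ((11/2)*4)*4 = 22*4 = 88)
b(V(-3)) + L(3, 12)*x(3) = 88 + 12*(-2/9) = 88 - 8/3 = 256/3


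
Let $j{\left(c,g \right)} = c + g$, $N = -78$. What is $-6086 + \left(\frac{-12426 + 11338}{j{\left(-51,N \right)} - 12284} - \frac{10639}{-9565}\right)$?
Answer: $- \frac{722450411043}{118730345} \approx -6084.8$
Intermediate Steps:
$-6086 + \left(\frac{-12426 + 11338}{j{\left(-51,N \right)} - 12284} - \frac{10639}{-9565}\right) = -6086 + \left(\frac{-12426 + 11338}{\left(-51 - 78\right) - 12284} - \frac{10639}{-9565}\right) = -6086 - \left(- \frac{10639}{9565} + \frac{1088}{-129 - 12284}\right) = -6086 + \left(- \frac{1088}{-12413} + \frac{10639}{9565}\right) = -6086 + \left(\left(-1088\right) \left(- \frac{1}{12413}\right) + \frac{10639}{9565}\right) = -6086 + \left(\frac{1088}{12413} + \frac{10639}{9565}\right) = -6086 + \frac{142468627}{118730345} = - \frac{722450411043}{118730345}$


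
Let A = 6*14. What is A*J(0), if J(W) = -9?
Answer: -756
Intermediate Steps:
A = 84
A*J(0) = 84*(-9) = -756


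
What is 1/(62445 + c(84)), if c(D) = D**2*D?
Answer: 1/655149 ≈ 1.5264e-6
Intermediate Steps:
c(D) = D**3
1/(62445 + c(84)) = 1/(62445 + 84**3) = 1/(62445 + 592704) = 1/655149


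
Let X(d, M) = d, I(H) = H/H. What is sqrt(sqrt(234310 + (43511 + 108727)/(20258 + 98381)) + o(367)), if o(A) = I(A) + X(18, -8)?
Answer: sqrt(267429034099 + 237278*sqrt(824495265074398))/118639 ≈ 22.429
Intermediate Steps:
I(H) = 1
o(A) = 19 (o(A) = 1 + 18 = 19)
sqrt(sqrt(234310 + (43511 + 108727)/(20258 + 98381)) + o(367)) = sqrt(sqrt(234310 + (43511 + 108727)/(20258 + 98381)) + 19) = sqrt(sqrt(234310 + 152238/118639) + 19) = sqrt(sqrt(27798456328/118639) + 19) = sqrt(2*sqrt(824495265074398)/118639 + 19) = sqrt(19 + 2*sqrt(824495265074398)/118639)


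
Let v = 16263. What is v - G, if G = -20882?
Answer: 37145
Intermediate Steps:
v - G = 16263 - 1*(-20882) = 16263 + 20882 = 37145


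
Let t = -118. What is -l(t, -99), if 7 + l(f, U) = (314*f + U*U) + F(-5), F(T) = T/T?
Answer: 27257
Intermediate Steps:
F(T) = 1
l(f, U) = -6 + U² + 314*f (l(f, U) = -7 + ((314*f + U*U) + 1) = -7 + ((314*f + U²) + 1) = -7 + ((U² + 314*f) + 1) = -7 + (1 + U² + 314*f) = -6 + U² + 314*f)
-l(t, -99) = -(-6 + (-99)² + 314*(-118)) = -(-6 + 9801 - 37052) = -1*(-27257) = 27257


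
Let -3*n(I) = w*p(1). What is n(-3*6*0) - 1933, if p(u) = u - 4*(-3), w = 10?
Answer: -5929/3 ≈ -1976.3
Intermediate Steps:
p(u) = 12 + u (p(u) = u + 12 = 12 + u)
n(I) = -130/3 (n(I) = -10*(12 + 1)/3 = -10*13/3 = -⅓*130 = -130/3)
n(-3*6*0) - 1933 = -130/3 - 1933 = -5929/3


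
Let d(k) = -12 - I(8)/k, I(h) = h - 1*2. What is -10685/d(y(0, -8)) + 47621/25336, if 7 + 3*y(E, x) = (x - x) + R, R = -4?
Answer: 1491647777/1444152 ≈ 1032.9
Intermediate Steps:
I(h) = -2 + h (I(h) = h - 2 = -2 + h)
y(E, x) = -11/3 (y(E, x) = -7/3 + ((x - x) - 4)/3 = -7/3 + (0 - 4)/3 = -7/3 + (⅓)*(-4) = -7/3 - 4/3 = -11/3)
d(k) = -12 - 6/k (d(k) = -12 - (-2 + 8)/k = -12 - 6/k)
-10685/d(y(0, -8)) + 47621/25336 = -10685/(-12 - 6/(-11/3)) + 47621/25336 = -10685/(-12 - 6*(-3/11)) + 47621*(1/25336) = -10685/(-12 + 18/11) + 47621/25336 = -10685/(-114/11) + 47621/25336 = -10685*(-11/114) + 47621/25336 = 117535/114 + 47621/25336 = 1491647777/1444152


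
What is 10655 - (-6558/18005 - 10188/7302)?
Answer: 233511819251/21912085 ≈ 10657.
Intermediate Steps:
10655 - (-6558/18005 - 10188/7302) = 10655 - (-6558*1/18005 - 10188*1/7302) = 10655 - (-6558/18005 - 1698/1217) = 10655 - 1*(-38553576/21912085) = 10655 + 38553576/21912085 = 233511819251/21912085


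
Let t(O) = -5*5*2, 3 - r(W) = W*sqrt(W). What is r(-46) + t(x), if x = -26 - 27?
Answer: -47 + 46*I*sqrt(46) ≈ -47.0 + 311.99*I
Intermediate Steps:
r(W) = 3 - W**(3/2) (r(W) = 3 - W*sqrt(W) = 3 - W**(3/2))
x = -53
t(O) = -50 (t(O) = -25*2 = -50)
r(-46) + t(x) = (3 - (-46)**(3/2)) - 50 = (3 - (-46)*I*sqrt(46)) - 50 = (3 + 46*I*sqrt(46)) - 50 = -47 + 46*I*sqrt(46)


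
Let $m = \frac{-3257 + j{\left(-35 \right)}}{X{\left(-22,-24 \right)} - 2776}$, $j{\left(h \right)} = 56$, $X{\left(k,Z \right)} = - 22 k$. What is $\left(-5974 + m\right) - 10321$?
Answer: $- \frac{12448313}{764} \approx -16294.0$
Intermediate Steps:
$m = \frac{1067}{764}$ ($m = \frac{-3257 + 56}{\left(-22\right) \left(-22\right) - 2776} = - \frac{3201}{484 - 2776} = - \frac{3201}{-2292} = \left(-3201\right) \left(- \frac{1}{2292}\right) = \frac{1067}{764} \approx 1.3966$)
$\left(-5974 + m\right) - 10321 = \left(-5974 + \frac{1067}{764}\right) - 10321 = - \frac{4563069}{764} - 10321 = - \frac{12448313}{764}$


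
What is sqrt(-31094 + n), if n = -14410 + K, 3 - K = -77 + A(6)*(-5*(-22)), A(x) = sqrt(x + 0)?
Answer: sqrt(-45424 - 110*sqrt(6)) ≈ 213.76*I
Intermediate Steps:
A(x) = sqrt(x)
K = 80 - 110*sqrt(6) (K = 3 - (-77 + sqrt(6)*(-5*(-22))) = 3 - (-77 + sqrt(6)*110) = 3 - (-77 + 110*sqrt(6)) = 3 + (77 - 110*sqrt(6)) = 80 - 110*sqrt(6) ≈ -189.44)
n = -14330 - 110*sqrt(6) (n = -14410 + (80 - 110*sqrt(6)) = -14330 - 110*sqrt(6) ≈ -14599.)
sqrt(-31094 + n) = sqrt(-31094 + (-14330 - 110*sqrt(6))) = sqrt(-45424 - 110*sqrt(6))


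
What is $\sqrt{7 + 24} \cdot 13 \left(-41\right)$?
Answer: $- 533 \sqrt{31} \approx -2967.6$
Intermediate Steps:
$\sqrt{7 + 24} \cdot 13 \left(-41\right) = \sqrt{31} \cdot 13 \left(-41\right) = 13 \sqrt{31} \left(-41\right) = - 533 \sqrt{31}$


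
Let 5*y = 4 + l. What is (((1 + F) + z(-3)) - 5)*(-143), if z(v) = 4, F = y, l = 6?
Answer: -286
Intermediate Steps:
y = 2 (y = (4 + 6)/5 = (⅕)*10 = 2)
F = 2
(((1 + F) + z(-3)) - 5)*(-143) = (((1 + 2) + 4) - 5)*(-143) = ((3 + 4) - 5)*(-143) = (7 - 5)*(-143) = 2*(-143) = -286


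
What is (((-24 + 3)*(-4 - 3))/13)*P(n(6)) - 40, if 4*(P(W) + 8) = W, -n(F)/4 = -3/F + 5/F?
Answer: -1745/13 ≈ -134.23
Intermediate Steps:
n(F) = -8/F (n(F) = -4*(-3/F + 5/F) = -8/F)
P(W) = -8 + W/4
(((-24 + 3)*(-4 - 3))/13)*P(n(6)) - 40 = (((-24 + 3)*(-4 - 3))/13)*(-8 + (-8/6)/4) - 40 = (-21*(-7)*(1/13))*(-8 + (-8*⅙)/4) - 40 = (147*(1/13))*(-8 + (¼)*(-4/3)) - 40 = 147*(-8 - ⅓)/13 - 40 = (147/13)*(-25/3) - 40 = -1225/13 - 40 = -1745/13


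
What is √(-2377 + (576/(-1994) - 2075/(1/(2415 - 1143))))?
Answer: I*√2625950401129/997 ≈ 1625.4*I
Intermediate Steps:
√(-2377 + (576/(-1994) - 2075/(1/(2415 - 1143)))) = √(-2377 + (576*(-1/1994) - 2075/(1/1272))) = √(-2377 + (-288/997 - 2075/1/1272)) = √(-2377 + (-288/997 - 2075*1272)) = √(-2377 + (-288/997 - 2639400)) = √(-2377 - 2631482088/997) = √(-2633851957/997) = I*√2625950401129/997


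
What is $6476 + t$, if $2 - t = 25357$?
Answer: $-18879$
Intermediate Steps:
$t = -25355$ ($t = 2 - 25357 = -25355$)
$6476 + t = 6476 - 25355 = -18879$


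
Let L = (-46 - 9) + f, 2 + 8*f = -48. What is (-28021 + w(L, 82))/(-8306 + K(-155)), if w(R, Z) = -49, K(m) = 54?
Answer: 14035/4126 ≈ 3.4016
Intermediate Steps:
f = -25/4 (f = -¼ + (⅛)*(-48) = -¼ - 6 = -25/4 ≈ -6.2500)
L = -245/4 (L = (-46 - 9) - 25/4 = -55 - 25/4 = -245/4 ≈ -61.250)
(-28021 + w(L, 82))/(-8306 + K(-155)) = (-28021 - 49)/(-8306 + 54) = -28070/(-8252) = -28070*(-1/8252) = 14035/4126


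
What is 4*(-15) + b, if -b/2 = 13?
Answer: -86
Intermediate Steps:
b = -26 (b = -2*13 = -26)
4*(-15) + b = 4*(-15) - 26 = -60 - 26 = -86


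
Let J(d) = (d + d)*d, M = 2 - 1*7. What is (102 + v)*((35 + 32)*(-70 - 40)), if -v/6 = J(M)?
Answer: 1459260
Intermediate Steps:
M = -5 (M = 2 - 7 = -5)
J(d) = 2*d² (J(d) = (2*d)*d = 2*d²)
v = -300 (v = -12*(-5)² = -12*25 = -6*50 = -300)
(102 + v)*((35 + 32)*(-70 - 40)) = (102 - 300)*((35 + 32)*(-70 - 40)) = -13266*(-110) = -198*(-7370) = 1459260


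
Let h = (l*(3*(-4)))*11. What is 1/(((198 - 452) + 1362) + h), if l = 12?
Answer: -1/476 ≈ -0.0021008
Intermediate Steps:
h = -1584 (h = (12*(3*(-4)))*11 = (12*(-12))*11 = -144*11 = -1584)
1/(((198 - 452) + 1362) + h) = 1/(((198 - 452) + 1362) - 1584) = 1/((-254 + 1362) - 1584) = 1/(1108 - 1584) = 1/(-476) = -1/476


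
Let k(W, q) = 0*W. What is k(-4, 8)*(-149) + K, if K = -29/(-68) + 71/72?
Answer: 1729/1224 ≈ 1.4126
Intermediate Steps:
k(W, q) = 0
K = 1729/1224 (K = -29*(-1/68) + 71*(1/72) = 29/68 + 71/72 = 1729/1224 ≈ 1.4126)
k(-4, 8)*(-149) + K = 0*(-149) + 1729/1224 = 0 + 1729/1224 = 1729/1224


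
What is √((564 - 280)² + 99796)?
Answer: 2*√45113 ≈ 424.80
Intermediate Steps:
√((564 - 280)² + 99796) = √(284² + 99796) = √(80656 + 99796) = √180452 = 2*√45113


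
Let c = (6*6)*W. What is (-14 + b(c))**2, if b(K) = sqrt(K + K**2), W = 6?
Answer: 47068 - 168*sqrt(1302) ≈ 41006.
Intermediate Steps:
c = 216 (c = (6*6)*6 = 36*6 = 216)
(-14 + b(c))**2 = (-14 + sqrt(216*(1 + 216)))**2 = (-14 + sqrt(216*217))**2 = (-14 + sqrt(46872))**2 = (-14 + 6*sqrt(1302))**2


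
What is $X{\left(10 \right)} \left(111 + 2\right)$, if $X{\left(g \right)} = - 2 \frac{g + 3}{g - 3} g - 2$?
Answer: $- \frac{30962}{7} \approx -4423.1$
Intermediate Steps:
$X{\left(g \right)} = -2 - \frac{2 g \left(3 + g\right)}{-3 + g}$ ($X{\left(g \right)} = - 2 \frac{3 + g}{-3 + g} g - 2 = - 2 \frac{g \left(3 + g\right)}{-3 + g} - 2 = - \frac{2 g \left(3 + g\right)}{-3 + g} - 2 = -2 - \frac{2 g \left(3 + g\right)}{-3 + g}$)
$X{\left(10 \right)} \left(111 + 2\right) = \frac{2 \left(3 - 10^{2} - 40\right)}{-3 + 10} \left(111 + 2\right) = \frac{2 \left(3 - 100 - 40\right)}{7} \cdot 113 = 2 \cdot \frac{1}{7} \left(3 - 100 - 40\right) 113 = 2 \cdot \frac{1}{7} \left(-137\right) 113 = \left(- \frac{274}{7}\right) 113 = - \frac{30962}{7}$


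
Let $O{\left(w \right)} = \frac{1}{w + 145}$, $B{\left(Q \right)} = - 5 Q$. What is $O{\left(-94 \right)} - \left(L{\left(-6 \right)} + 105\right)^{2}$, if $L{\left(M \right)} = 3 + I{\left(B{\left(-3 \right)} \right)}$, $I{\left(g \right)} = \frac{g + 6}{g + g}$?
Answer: $- \frac{60259919}{5100} \approx -11816.0$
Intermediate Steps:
$I{\left(g \right)} = \frac{6 + g}{2 g}$
$L{\left(M \right)} = \frac{37}{10}$ ($L{\left(M \right)} = 3 + \frac{6 - -15}{2 \left(\left(-5\right) \left(-3\right)\right)} = 3 + \frac{6 + 15}{2 \cdot 15} = 3 + \frac{1}{2} \cdot \frac{1}{15} \cdot 21 = 3 + \frac{7}{10} = \frac{37}{10}$)
$O{\left(w \right)} = \frac{1}{145 + w}$
$O{\left(-94 \right)} - \left(L{\left(-6 \right)} + 105\right)^{2} = \frac{1}{145 - 94} - \left(\frac{37}{10} + 105\right)^{2} = \frac{1}{51} - \left(\frac{1087}{10}\right)^{2} = \frac{1}{51} - \frac{1181569}{100} = - \frac{60259919}{5100}$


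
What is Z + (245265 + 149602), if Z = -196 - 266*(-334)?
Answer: 483515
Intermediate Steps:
Z = 88648 (Z = -196 + 88844 = 88648)
Z + (245265 + 149602) = 88648 + (245265 + 149602) = 88648 + 394867 = 483515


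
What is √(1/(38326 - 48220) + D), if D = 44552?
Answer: √4361250336378/9894 ≈ 211.07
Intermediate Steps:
√(1/(38326 - 48220) + D) = √(1/(38326 - 48220) + 44552) = √(1/(-9894) + 44552) = √(-1/9894 + 44552) = √(440797487/9894) = √4361250336378/9894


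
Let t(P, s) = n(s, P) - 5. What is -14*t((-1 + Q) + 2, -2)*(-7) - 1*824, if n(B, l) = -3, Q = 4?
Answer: -1608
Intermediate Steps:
t(P, s) = -8 (t(P, s) = -3 - 5 = -8)
-14*t((-1 + Q) + 2, -2)*(-7) - 1*824 = -14*(-8)*(-7) - 1*824 = 112*(-7) - 824 = -784 - 824 = -1608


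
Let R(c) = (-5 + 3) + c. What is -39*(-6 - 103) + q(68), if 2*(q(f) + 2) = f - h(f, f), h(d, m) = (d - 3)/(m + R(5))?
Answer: 608121/142 ≈ 4282.5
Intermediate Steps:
R(c) = -2 + c
h(d, m) = (-3 + d)/(3 + m) (h(d, m) = (d - 3)/(m + (-2 + 5)) = (-3 + d)/(m + 3) = (-3 + d)/(3 + m))
q(f) = -2 + f/2 - (-3 + f)/(2*(3 + f)) (q(f) = -2 + (f - (-3 + f)/(3 + f))/2 = -2 + (f/2 - (-3 + f)/(2*(3 + f))) = -2 + f/2 - (-3 + f)/(2*(3 + f)))
-39*(-6 - 103) + q(68) = -39*(-6 - 103) + (-9 + 68² - 2*68)/(2*(3 + 68)) = -39*(-109) + (½)*(-9 + 4624 - 136)/71 = 4251 + (½)*(1/71)*4479 = 4251 + 4479/142 = 608121/142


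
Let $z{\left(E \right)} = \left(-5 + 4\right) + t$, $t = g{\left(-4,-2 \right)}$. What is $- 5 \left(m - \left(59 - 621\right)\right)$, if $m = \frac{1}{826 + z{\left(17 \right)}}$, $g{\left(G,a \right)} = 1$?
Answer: $- \frac{2321065}{826} \approx -2810.0$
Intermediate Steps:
$t = 1$
$z{\left(E \right)} = 0$ ($z{\left(E \right)} = \left(-5 + 4\right) + 1 = -1 + 1 = 0$)
$m = \frac{1}{826}$ ($m = \frac{1}{826 + 0} = \frac{1}{826} \approx 0.0012107$)
$- 5 \left(m - \left(59 - 621\right)\right) = - 5 \left(\frac{1}{826} - \left(59 - 621\right)\right) = - 5 \left(\frac{1}{826} - -562\right) = - 5 \left(\frac{1}{826} + 562\right) = \left(-5\right) \frac{464213}{826} = - \frac{2321065}{826}$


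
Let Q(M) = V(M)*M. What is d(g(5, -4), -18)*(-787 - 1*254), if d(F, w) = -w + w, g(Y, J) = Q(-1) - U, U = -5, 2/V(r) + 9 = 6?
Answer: 0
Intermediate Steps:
V(r) = -⅔ (V(r) = 2/(-9 + 6) = 2/(-3) = 2*(-⅓) = -⅔)
Q(M) = -2*M/3
g(Y, J) = 17/3 (g(Y, J) = -⅔*(-1) - 1*(-5) = ⅔ + 5 = 17/3)
d(F, w) = 0
d(g(5, -4), -18)*(-787 - 1*254) = 0*(-787 - 1*254) = 0*(-787 - 254) = 0*(-1041) = 0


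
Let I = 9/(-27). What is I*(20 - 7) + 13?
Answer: 26/3 ≈ 8.6667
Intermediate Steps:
I = -1/3 (I = 9*(-1/27) = -1/3 ≈ -0.33333)
I*(20 - 7) + 13 = -(20 - 7)/3 + 13 = -1/3*13 + 13 = -13/3 + 13 = 26/3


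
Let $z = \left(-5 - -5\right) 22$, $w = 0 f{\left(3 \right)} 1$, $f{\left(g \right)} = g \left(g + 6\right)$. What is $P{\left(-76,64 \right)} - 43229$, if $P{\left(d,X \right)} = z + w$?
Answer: $-43229$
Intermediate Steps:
$f{\left(g \right)} = g \left(6 + g\right)$
$w = 0$ ($w = 0 \cdot 3 \left(6 + 3\right) 1 = 0 \cdot 3 \cdot 9 \cdot 1 = 0 \cdot 27 \cdot 1 = 0 \cdot 1 = 0$)
$z = 0$ ($z = \left(-5 + 5\right) 22 = 0 \cdot 22 = 0$)
$P{\left(d,X \right)} = 0$ ($P{\left(d,X \right)} = 0 + 0 = 0$)
$P{\left(-76,64 \right)} - 43229 = 0 - 43229 = -43229$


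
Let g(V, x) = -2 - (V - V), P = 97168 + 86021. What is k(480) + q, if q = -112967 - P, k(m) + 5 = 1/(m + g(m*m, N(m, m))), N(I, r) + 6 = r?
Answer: -141564957/478 ≈ -2.9616e+5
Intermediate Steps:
N(I, r) = -6 + r
P = 183189
g(V, x) = -2 (g(V, x) = -2 - 1*0 = -2 + 0 = -2)
k(m) = -5 + 1/(-2 + m) (k(m) = -5 + 1/(m - 2) = -5 + 1/(-2 + m))
q = -296156 (q = -112967 - 1*183189 = -112967 - 183189 = -296156)
k(480) + q = (11 - 5*480)/(-2 + 480) - 296156 = (11 - 2400)/478 - 296156 = (1/478)*(-2389) - 296156 = -2389/478 - 296156 = -141564957/478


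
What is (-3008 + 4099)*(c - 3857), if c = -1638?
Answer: -5995045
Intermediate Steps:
(-3008 + 4099)*(c - 3857) = (-3008 + 4099)*(-1638 - 3857) = 1091*(-5495) = -5995045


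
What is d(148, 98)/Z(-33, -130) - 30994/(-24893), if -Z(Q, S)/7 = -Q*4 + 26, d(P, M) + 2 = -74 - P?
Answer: 2846814/1966547 ≈ 1.4476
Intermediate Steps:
d(P, M) = -76 - P (d(P, M) = -2 + (-74 - P) = -76 - P)
Z(Q, S) = -182 + 28*Q (Z(Q, S) = -7*(-Q*4 + 26) = -7*(-4*Q + 26) = -7*(26 - 4*Q) = -182 + 28*Q)
d(148, 98)/Z(-33, -130) - 30994/(-24893) = (-76 - 1*148)/(-182 + 28*(-33)) - 30994/(-24893) = (-76 - 148)/(-182 - 924) - 30994*(-1/24893) = -224/(-1106) + 30994/24893 = -224*(-1/1106) + 30994/24893 = 16/79 + 30994/24893 = 2846814/1966547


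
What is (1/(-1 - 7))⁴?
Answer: 1/4096 ≈ 0.00024414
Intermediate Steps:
(1/(-1 - 7))⁴ = (1/(-8))⁴ = (-⅛)⁴ = 1/4096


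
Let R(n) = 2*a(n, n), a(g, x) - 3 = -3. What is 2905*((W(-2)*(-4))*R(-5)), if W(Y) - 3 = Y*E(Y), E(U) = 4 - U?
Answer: 0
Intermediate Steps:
a(g, x) = 0 (a(g, x) = 3 - 3 = 0)
R(n) = 0 (R(n) = 2*0 = 0)
W(Y) = 3 + Y*(4 - Y)
2905*((W(-2)*(-4))*R(-5)) = 2905*(((3 - 1*(-2)*(-4 - 2))*(-4))*0) = 2905*(((3 - 1*(-2)*(-6))*(-4))*0) = 2905*(((3 - 12)*(-4))*0) = 2905*(-9*(-4)*0) = 2905*(36*0) = 2905*0 = 0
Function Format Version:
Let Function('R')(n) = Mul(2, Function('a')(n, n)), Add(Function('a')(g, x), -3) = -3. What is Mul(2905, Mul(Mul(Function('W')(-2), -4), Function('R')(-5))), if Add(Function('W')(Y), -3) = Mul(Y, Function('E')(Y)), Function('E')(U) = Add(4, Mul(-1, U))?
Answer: 0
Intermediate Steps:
Function('a')(g, x) = 0 (Function('a')(g, x) = Add(3, -3) = 0)
Function('R')(n) = 0 (Function('R')(n) = Mul(2, 0) = 0)
Function('W')(Y) = Add(3, Mul(Y, Add(4, Mul(-1, Y))))
Mul(2905, Mul(Mul(Function('W')(-2), -4), Function('R')(-5))) = Mul(2905, Mul(Mul(Add(3, Mul(-1, -2, Add(-4, -2))), -4), 0)) = Mul(2905, Mul(Mul(Add(3, Mul(-1, -2, -6)), -4), 0)) = Mul(2905, Mul(Mul(Add(3, -12), -4), 0)) = Mul(2905, Mul(Mul(-9, -4), 0)) = Mul(2905, Mul(36, 0)) = Mul(2905, 0) = 0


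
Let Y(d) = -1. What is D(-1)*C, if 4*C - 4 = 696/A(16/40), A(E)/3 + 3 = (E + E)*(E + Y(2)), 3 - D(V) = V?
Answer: -188/3 ≈ -62.667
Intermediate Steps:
D(V) = 3 - V
A(E) = -9 + 6*E*(-1 + E) (A(E) = -9 + 3*((E + E)*(E - 1)) = -9 + 3*((2*E)*(-1 + E)) = -9 + 3*(2*E*(-1 + E)) = -9 + 6*E*(-1 + E))
C = -47/3 (C = 1 + (696/(-9 - 96/40 + 6*(16/40)²))/4 = 1 + (696/(-9 - 96/40 + 6*(16*(1/40))²))/4 = 1 + (696/(-9 - 6*⅖ + 6*(⅖)²))/4 = 1 + (696/(-9 - 12/5 + 6*(4/25)))/4 = 1 + (696/(-9 - 12/5 + 24/25))/4 = 1 + (696/(-261/25))/4 = 1 + (696*(-25/261))/4 = 1 + (¼)*(-200/3) = 1 - 50/3 = -47/3 ≈ -15.667)
D(-1)*C = (3 - 1*(-1))*(-47/3) = (3 + 1)*(-47/3) = 4*(-47/3) = -188/3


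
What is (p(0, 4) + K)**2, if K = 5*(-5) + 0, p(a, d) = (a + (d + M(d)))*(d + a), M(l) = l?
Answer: 49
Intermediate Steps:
p(a, d) = (a + d)*(a + 2*d) (p(a, d) = (a + (d + d))*(d + a) = (a + 2*d)*(a + d) = (a + d)*(a + 2*d))
K = -25 (K = -25 + 0 = -25)
(p(0, 4) + K)**2 = ((0**2 + 2*4**2 + 3*0*4) - 25)**2 = ((0 + 2*16 + 0) - 25)**2 = ((0 + 32 + 0) - 25)**2 = (32 - 25)**2 = 7**2 = 49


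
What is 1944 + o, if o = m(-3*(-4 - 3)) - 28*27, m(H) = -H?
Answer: 1167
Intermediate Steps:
o = -777 (o = -(-3)*(-4 - 3) - 28*27 = -(-3)*(-7) - 756 = -1*21 - 756 = -21 - 756 = -777)
1944 + o = 1944 - 777 = 1167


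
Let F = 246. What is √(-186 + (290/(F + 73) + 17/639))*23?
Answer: 23*I*√1015938077/2343 ≈ 312.89*I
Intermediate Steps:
√(-186 + (290/(F + 73) + 17/639))*23 = √(-186 + (290/(246 + 73) + 17/639))*23 = √(-186 + (290/319 + 17*(1/639)))*23 = √(-186 + (290*(1/319) + 17/639))*23 = √(-186 + (10/11 + 17/639))*23 = √(-186 + 6577/7029)*23 = √(-1300817/7029)*23 = (I*√1015938077/2343)*23 = 23*I*√1015938077/2343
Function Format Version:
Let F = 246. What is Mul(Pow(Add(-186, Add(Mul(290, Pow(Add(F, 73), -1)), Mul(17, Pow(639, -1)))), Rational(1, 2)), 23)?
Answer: Mul(Rational(23, 2343), I, Pow(1015938077, Rational(1, 2))) ≈ Mul(312.89, I)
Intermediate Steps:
Mul(Pow(Add(-186, Add(Mul(290, Pow(Add(F, 73), -1)), Mul(17, Pow(639, -1)))), Rational(1, 2)), 23) = Mul(Pow(Add(-186, Add(Mul(290, Pow(Add(246, 73), -1)), Mul(17, Pow(639, -1)))), Rational(1, 2)), 23) = Mul(Pow(Add(-186, Add(Mul(290, Pow(319, -1)), Mul(17, Rational(1, 639)))), Rational(1, 2)), 23) = Mul(Pow(Add(-186, Add(Mul(290, Rational(1, 319)), Rational(17, 639))), Rational(1, 2)), 23) = Mul(Pow(Add(-186, Add(Rational(10, 11), Rational(17, 639))), Rational(1, 2)), 23) = Mul(Pow(Add(-186, Rational(6577, 7029)), Rational(1, 2)), 23) = Mul(Pow(Rational(-1300817, 7029), Rational(1, 2)), 23) = Mul(Mul(Rational(1, 2343), I, Pow(1015938077, Rational(1, 2))), 23) = Mul(Rational(23, 2343), I, Pow(1015938077, Rational(1, 2)))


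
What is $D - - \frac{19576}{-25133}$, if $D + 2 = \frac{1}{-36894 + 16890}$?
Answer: $- \frac{1397144501}{502760532} \approx -2.7789$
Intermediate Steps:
$D = - \frac{40009}{20004}$ ($D = -2 + \frac{1}{-36894 + 16890} = -2 + \frac{1}{-20004} = -2 - \frac{1}{20004} = - \frac{40009}{20004} \approx -2.0$)
$D - - \frac{19576}{-25133} = - \frac{40009}{20004} - - \frac{19576}{-25133} = - \frac{40009}{20004} - \left(-19576\right) \left(- \frac{1}{25133}\right) = - \frac{40009}{20004} - \frac{19576}{25133} = - \frac{1397144501}{502760532}$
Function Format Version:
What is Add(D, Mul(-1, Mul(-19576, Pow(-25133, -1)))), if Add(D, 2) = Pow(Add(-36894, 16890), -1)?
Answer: Rational(-1397144501, 502760532) ≈ -2.7789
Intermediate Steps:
D = Rational(-40009, 20004) (D = Add(-2, Pow(Add(-36894, 16890), -1)) = Add(-2, Pow(-20004, -1)) = Add(-2, Rational(-1, 20004)) = Rational(-40009, 20004) ≈ -2.0000)
Add(D, Mul(-1, Mul(-19576, Pow(-25133, -1)))) = Add(Rational(-40009, 20004), Mul(-1, Mul(-19576, Pow(-25133, -1)))) = Add(Rational(-40009, 20004), Mul(-1, Mul(-19576, Rational(-1, 25133)))) = Add(Rational(-40009, 20004), Mul(-1, Rational(19576, 25133))) = Add(Rational(-40009, 20004), Rational(-19576, 25133)) = Rational(-1397144501, 502760532)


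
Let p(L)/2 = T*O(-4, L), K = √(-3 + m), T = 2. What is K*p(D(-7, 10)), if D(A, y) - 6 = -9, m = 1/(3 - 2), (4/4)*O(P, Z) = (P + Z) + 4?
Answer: -12*I*√2 ≈ -16.971*I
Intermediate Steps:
O(P, Z) = 4 + P + Z (O(P, Z) = (P + Z) + 4 = 4 + P + Z)
m = 1 (m = 1/1 = 1)
D(A, y) = -3 (D(A, y) = 6 - 9 = -3)
K = I*√2 (K = √(-3 + 1) = √(-2) = I*√2 ≈ 1.4142*I)
p(L) = 4*L (p(L) = 2*(2*(4 - 4 + L)) = 2*(2*L) = 4*L)
K*p(D(-7, 10)) = (I*√2)*(4*(-3)) = (I*√2)*(-12) = -12*I*√2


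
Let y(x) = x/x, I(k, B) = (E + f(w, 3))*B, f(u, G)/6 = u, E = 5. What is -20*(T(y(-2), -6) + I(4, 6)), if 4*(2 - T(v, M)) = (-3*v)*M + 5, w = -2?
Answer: 915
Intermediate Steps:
f(u, G) = 6*u
I(k, B) = -7*B (I(k, B) = (5 + 6*(-2))*B = (5 - 12)*B = -7*B)
y(x) = 1
T(v, M) = ¾ + 3*M*v/4 (T(v, M) = 2 - ((-3*v)*M + 5)/4 = 2 - (-3*M*v + 5)/4 = 2 - (5 - 3*M*v)/4 = 2 + (-5/4 + 3*M*v/4) = ¾ + 3*M*v/4)
-20*(T(y(-2), -6) + I(4, 6)) = -20*((¾ + (¾)*(-6)*1) - 7*6) = -20*((¾ - 9/2) - 42) = -20*(-15/4 - 42) = -20*(-183/4) = 915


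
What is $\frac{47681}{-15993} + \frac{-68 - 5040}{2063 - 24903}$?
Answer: $- \frac{251835449}{91320030} \approx -2.7577$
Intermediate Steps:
$\frac{47681}{-15993} + \frac{-68 - 5040}{2063 - 24903} = 47681 \left(- \frac{1}{15993}\right) + \frac{-68 - 5040}{2063 - 24903} = - \frac{47681}{15993} - \frac{5108}{-22840} = - \frac{47681}{15993} - - \frac{1277}{5710} = - \frac{47681}{15993} + \frac{1277}{5710} = - \frac{251835449}{91320030}$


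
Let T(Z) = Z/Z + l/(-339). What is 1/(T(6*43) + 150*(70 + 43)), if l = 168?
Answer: 113/1915407 ≈ 5.8995e-5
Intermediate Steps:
T(Z) = 57/113 (T(Z) = Z/Z + 168/(-339) = 1 + 168*(-1/339) = 1 - 56/113 = 57/113)
1/(T(6*43) + 150*(70 + 43)) = 1/(57/113 + 150*(70 + 43)) = 1/(57/113 + 150*113) = 1/(57/113 + 16950) = 1/(1915407/113) = 113/1915407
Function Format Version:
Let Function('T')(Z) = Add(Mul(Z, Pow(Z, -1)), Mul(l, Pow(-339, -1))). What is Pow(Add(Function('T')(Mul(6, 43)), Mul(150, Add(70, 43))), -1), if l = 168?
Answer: Rational(113, 1915407) ≈ 5.8995e-5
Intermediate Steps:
Function('T')(Z) = Rational(57, 113) (Function('T')(Z) = Add(Mul(Z, Pow(Z, -1)), Mul(168, Pow(-339, -1))) = Add(1, Mul(168, Rational(-1, 339))) = Add(1, Rational(-56, 113)) = Rational(57, 113))
Pow(Add(Function('T')(Mul(6, 43)), Mul(150, Add(70, 43))), -1) = Pow(Add(Rational(57, 113), Mul(150, Add(70, 43))), -1) = Pow(Add(Rational(57, 113), Mul(150, 113)), -1) = Pow(Add(Rational(57, 113), 16950), -1) = Pow(Rational(1915407, 113), -1) = Rational(113, 1915407)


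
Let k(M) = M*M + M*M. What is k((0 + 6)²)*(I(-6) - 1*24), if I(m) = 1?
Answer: -59616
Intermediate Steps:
k(M) = 2*M² (k(M) = M² + M² = 2*M²)
k((0 + 6)²)*(I(-6) - 1*24) = (2*((0 + 6)²)²)*(1 - 1*24) = (2*(6²)²)*(1 - 24) = (2*36²)*(-23) = (2*1296)*(-23) = 2592*(-23) = -59616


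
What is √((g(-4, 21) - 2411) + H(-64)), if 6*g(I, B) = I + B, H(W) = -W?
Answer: I*√84390/6 ≈ 48.417*I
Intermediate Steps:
g(I, B) = B/6 + I/6 (g(I, B) = (I + B)/6 = (B + I)/6 = B/6 + I/6)
√((g(-4, 21) - 2411) + H(-64)) = √((((⅙)*21 + (⅙)*(-4)) - 2411) - 1*(-64)) = √(((7/2 - ⅔) - 2411) + 64) = √((17/6 - 2411) + 64) = √(-14449/6 + 64) = √(-14065/6) = I*√84390/6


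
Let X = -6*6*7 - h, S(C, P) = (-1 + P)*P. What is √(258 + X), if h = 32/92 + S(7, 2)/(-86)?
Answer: √5551257/989 ≈ 2.3823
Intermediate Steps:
S(C, P) = P*(-1 + P)
h = 321/989 (h = 32/92 + (2*(-1 + 2))/(-86) = 32*(1/92) + (2*1)*(-1/86) = 8/23 + 2*(-1/86) = 8/23 - 1/43 = 321/989 ≈ 0.32457)
X = -249549/989 (X = -6*6*7 - 1*321/989 = -36*7 - 321/989 = -252 - 321/989 = -249549/989 ≈ -252.32)
√(258 + X) = √(258 - 249549/989) = √(5613/989) = √5551257/989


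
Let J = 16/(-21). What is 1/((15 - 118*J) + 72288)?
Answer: 21/1520251 ≈ 1.3814e-5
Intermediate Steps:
J = -16/21 (J = 16*(-1/21) = -16/21 ≈ -0.76190)
1/((15 - 118*J) + 72288) = 1/((15 - 118*(-16/21)) + 72288) = 1/((15 + 1888/21) + 72288) = 1/(2203/21 + 72288) = 1/(1520251/21) = 21/1520251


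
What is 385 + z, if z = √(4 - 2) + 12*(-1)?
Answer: 373 + √2 ≈ 374.41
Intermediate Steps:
z = -12 + √2 (z = √2 - 12 = -12 + √2 ≈ -10.586)
385 + z = 385 + (-12 + √2) = 373 + √2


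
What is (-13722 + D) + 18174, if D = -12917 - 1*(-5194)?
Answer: -3271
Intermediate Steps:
D = -7723 (D = -12917 + 5194 = -7723)
(-13722 + D) + 18174 = (-13722 - 7723) + 18174 = -21445 + 18174 = -3271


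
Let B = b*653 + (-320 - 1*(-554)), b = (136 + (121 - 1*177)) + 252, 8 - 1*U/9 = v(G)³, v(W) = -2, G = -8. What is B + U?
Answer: 217174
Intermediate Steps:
U = 144 (U = 72 - 9*(-2)³ = 72 - 9*(-8) = 72 + 72 = 144)
b = 332 (b = (136 + (121 - 177)) + 252 = (136 - 56) + 252 = 80 + 252 = 332)
B = 217030 (B = 332*653 + (-320 - 1*(-554)) = 216796 + (-320 + 554) = 216796 + 234 = 217030)
B + U = 217030 + 144 = 217174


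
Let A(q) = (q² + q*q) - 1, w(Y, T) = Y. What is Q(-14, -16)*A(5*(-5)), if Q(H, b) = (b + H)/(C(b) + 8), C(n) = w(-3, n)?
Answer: -7494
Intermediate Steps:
C(n) = -3
Q(H, b) = H/5 + b/5 (Q(H, b) = (b + H)/(-3 + 8) = (H + b)/5 = (H + b)*(⅕) = H/5 + b/5)
A(q) = -1 + 2*q² (A(q) = (q² + q²) - 1 = 2*q² - 1 = -1 + 2*q²)
Q(-14, -16)*A(5*(-5)) = ((⅕)*(-14) + (⅕)*(-16))*(-1 + 2*(5*(-5))²) = (-14/5 - 16/5)*(-1 + 2*(-25)²) = -6*(-1 + 2*625) = -6*(-1 + 1250) = -6*1249 = -7494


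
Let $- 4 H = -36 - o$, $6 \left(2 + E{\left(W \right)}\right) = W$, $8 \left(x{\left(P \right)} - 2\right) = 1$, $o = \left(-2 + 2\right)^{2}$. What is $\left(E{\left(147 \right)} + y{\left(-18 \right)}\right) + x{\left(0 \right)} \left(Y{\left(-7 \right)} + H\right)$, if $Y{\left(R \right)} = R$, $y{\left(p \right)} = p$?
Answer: $\frac{35}{4} \approx 8.75$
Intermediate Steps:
$o = 0$ ($o = 0^{2} = 0$)
$x{\left(P \right)} = \frac{17}{8}$ ($x{\left(P \right)} = 2 + \frac{1}{8} \cdot 1 = 2 + \frac{1}{8} = \frac{17}{8}$)
$E{\left(W \right)} = -2 + \frac{W}{6}$
$H = 9$ ($H = - \frac{-36 - 0}{4} = - \frac{-36 + 0}{4} = \left(- \frac{1}{4}\right) \left(-36\right) = 9$)
$\left(E{\left(147 \right)} + y{\left(-18 \right)}\right) + x{\left(0 \right)} \left(Y{\left(-7 \right)} + H\right) = \left(\left(-2 + \frac{1}{6} \cdot 147\right) - 18\right) + \frac{17 \left(-7 + 9\right)}{8} = \left(\left(-2 + \frac{49}{2}\right) - 18\right) + \frac{17}{8} \cdot 2 = \left(\frac{45}{2} - 18\right) + \frac{17}{4} = \frac{9}{2} + \frac{17}{4} = \frac{35}{4}$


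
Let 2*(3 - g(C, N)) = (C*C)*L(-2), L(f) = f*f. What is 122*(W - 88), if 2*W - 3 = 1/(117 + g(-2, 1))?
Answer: -1181875/112 ≈ -10552.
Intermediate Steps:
L(f) = f**2
g(C, N) = 3 - 2*C**2 (g(C, N) = 3 - C*C*(-2)**2/2 = 3 - C**2*4/2 = 3 - 2*C**2)
W = 337/224 (W = 3/2 + 1/(2*(117 + (3 - 2*(-2)**2))) = 3/2 + 1/(2*(117 + (3 - 2*4))) = 3/2 + 1/(2*(117 + (3 - 8))) = 3/2 + 1/(2*(117 - 5)) = 3/2 + (1/2)/112 = 3/2 + (1/2)*(1/112) = 3/2 + 1/224 = 337/224 ≈ 1.5045)
122*(W - 88) = 122*(337/224 - 88) = 122*(-19375/224) = -1181875/112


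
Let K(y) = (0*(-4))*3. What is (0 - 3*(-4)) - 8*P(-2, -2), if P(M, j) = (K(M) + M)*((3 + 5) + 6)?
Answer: 236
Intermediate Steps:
K(y) = 0 (K(y) = 0*3 = 0)
P(M, j) = 14*M (P(M, j) = (0 + M)*((3 + 5) + 6) = M*(8 + 6) = M*14 = 14*M)
(0 - 3*(-4)) - 8*P(-2, -2) = (0 - 3*(-4)) - 112*(-2) = (0 + 12) - 8*(-28) = 12 + 224 = 236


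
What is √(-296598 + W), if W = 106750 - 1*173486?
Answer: I*√363334 ≈ 602.77*I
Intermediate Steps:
W = -66736 (W = 106750 - 173486 = -66736)
√(-296598 + W) = √(-296598 - 66736) = √(-363334) = I*√363334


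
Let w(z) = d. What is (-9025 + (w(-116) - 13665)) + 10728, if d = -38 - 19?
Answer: -12019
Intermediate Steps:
d = -57
w(z) = -57
(-9025 + (w(-116) - 13665)) + 10728 = (-9025 + (-57 - 13665)) + 10728 = (-9025 - 13722) + 10728 = -22747 + 10728 = -12019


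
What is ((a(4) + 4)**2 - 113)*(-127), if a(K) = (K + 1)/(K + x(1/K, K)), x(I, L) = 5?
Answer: 948944/81 ≈ 11715.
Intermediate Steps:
a(K) = (1 + K)/(5 + K) (a(K) = (K + 1)/(K + 5) = (1 + K)/(5 + K))
((a(4) + 4)**2 - 113)*(-127) = (((1 + 4)/(5 + 4) + 4)**2 - 113)*(-127) = ((5/9 + 4)**2 - 113)*(-127) = ((41/9)**2 - 113)*(-127) = (1681/81 - 113)*(-127) = -7472/81*(-127) = 948944/81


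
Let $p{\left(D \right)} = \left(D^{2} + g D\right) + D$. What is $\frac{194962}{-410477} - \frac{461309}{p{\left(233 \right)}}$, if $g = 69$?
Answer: $- \frac{203120856631}{28979265723} \approx -7.0092$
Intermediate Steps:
$p{\left(D \right)} = D^{2} + 70 D$ ($p{\left(D \right)} = \left(D^{2} + 69 D\right) + D = D^{2} + 70 D$)
$\frac{194962}{-410477} - \frac{461309}{p{\left(233 \right)}} = \frac{194962}{-410477} - \frac{461309}{233 \left(70 + 233\right)} = 194962 \left(- \frac{1}{410477}\right) - \frac{461309}{233 \cdot 303} = - \frac{194962}{410477} - \frac{461309}{70599} = - \frac{203120856631}{28979265723}$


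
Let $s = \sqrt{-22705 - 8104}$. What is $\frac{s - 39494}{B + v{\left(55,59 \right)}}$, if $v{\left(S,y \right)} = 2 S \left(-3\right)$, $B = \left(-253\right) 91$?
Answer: $\frac{39494}{23353} - \frac{i \sqrt{30809}}{23353} \approx 1.6912 - 0.0075162 i$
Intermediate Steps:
$B = -23023$
$v{\left(S,y \right)} = - 6 S$
$s = i \sqrt{30809}$ ($s = \sqrt{-30809} = i \sqrt{30809} \approx 175.52 i$)
$\frac{s - 39494}{B + v{\left(55,59 \right)}} = \frac{i \sqrt{30809} - 39494}{-23023 - 330} = \frac{-39494 + i \sqrt{30809}}{-23023 - 330} = \frac{-39494 + i \sqrt{30809}}{-23353} = \left(-39494 + i \sqrt{30809}\right) \left(- \frac{1}{23353}\right) = \frac{39494}{23353} - \frac{i \sqrt{30809}}{23353}$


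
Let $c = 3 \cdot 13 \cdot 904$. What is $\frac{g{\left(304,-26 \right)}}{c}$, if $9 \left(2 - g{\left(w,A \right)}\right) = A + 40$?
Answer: $\frac{1}{79326} \approx 1.2606 \cdot 10^{-5}$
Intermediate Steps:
$g{\left(w,A \right)} = - \frac{22}{9} - \frac{A}{9}$ ($g{\left(w,A \right)} = 2 - \frac{A + 40}{9} = 2 - \frac{40 + A}{9} = 2 - \left(\frac{40}{9} + \frac{A}{9}\right) = - \frac{22}{9} - \frac{A}{9}$)
$c = 35256$ ($c = 39 \cdot 904 = 35256$)
$\frac{g{\left(304,-26 \right)}}{c} = \frac{- \frac{22}{9} - - \frac{26}{9}}{35256} = \left(- \frac{22}{9} + \frac{26}{9}\right) \frac{1}{35256} = \frac{4}{9} \cdot \frac{1}{35256} = \frac{1}{79326}$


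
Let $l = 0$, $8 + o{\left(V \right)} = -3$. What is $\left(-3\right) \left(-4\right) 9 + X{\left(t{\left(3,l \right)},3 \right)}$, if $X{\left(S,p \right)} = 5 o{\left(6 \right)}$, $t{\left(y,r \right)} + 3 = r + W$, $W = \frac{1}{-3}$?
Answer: $53$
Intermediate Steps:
$o{\left(V \right)} = -11$ ($o{\left(V \right)} = -8 - 3 = -11$)
$W = - \frac{1}{3} \approx -0.33333$
$t{\left(y,r \right)} = - \frac{10}{3} + r$ ($t{\left(y,r \right)} = -3 + \left(r - \frac{1}{3}\right) = -3 + \left(- \frac{1}{3} + r\right) = - \frac{10}{3} + r$)
$X{\left(S,p \right)} = -55$ ($X{\left(S,p \right)} = 5 \left(-11\right) = -55$)
$\left(-3\right) \left(-4\right) 9 + X{\left(t{\left(3,l \right)},3 \right)} = \left(-3\right) \left(-4\right) 9 - 55 = 12 \cdot 9 - 55 = 108 - 55 = 53$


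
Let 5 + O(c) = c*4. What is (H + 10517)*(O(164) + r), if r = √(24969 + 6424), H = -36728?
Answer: -17063361 - 26211*√31393 ≈ -2.1707e+7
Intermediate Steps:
O(c) = -5 + 4*c (O(c) = -5 + c*4 = -5 + 4*c)
r = √31393 ≈ 177.18
(H + 10517)*(O(164) + r) = (-36728 + 10517)*((-5 + 4*164) + √31393) = -26211*((-5 + 656) + √31393) = -26211*(651 + √31393) = -17063361 - 26211*√31393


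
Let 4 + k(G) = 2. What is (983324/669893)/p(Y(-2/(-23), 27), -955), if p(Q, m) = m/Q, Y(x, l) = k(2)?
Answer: 1966648/639747815 ≈ 0.0030741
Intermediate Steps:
k(G) = -2 (k(G) = -4 + 2 = -2)
Y(x, l) = -2
(983324/669893)/p(Y(-2/(-23), 27), -955) = (983324/669893)/((-955/(-2))) = (983324*(1/669893))/((-955*(-1/2))) = 983324/(669893*(955/2)) = (983324/669893)*(2/955) = 1966648/639747815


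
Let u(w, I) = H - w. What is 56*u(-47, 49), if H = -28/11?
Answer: 27384/11 ≈ 2489.5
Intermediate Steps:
H = -28/11 (H = -28*1/11 = -28/11 ≈ -2.5455)
u(w, I) = -28/11 - w
56*u(-47, 49) = 56*(-28/11 - 1*(-47)) = 56*(-28/11 + 47) = 56*(489/11) = 27384/11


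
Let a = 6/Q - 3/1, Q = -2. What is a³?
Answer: -216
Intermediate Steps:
a = -6 (a = 6/(-2) - 3/1 = 6*(-½) - 3*1 = -3 - 3 = -6)
a³ = (-6)³ = -216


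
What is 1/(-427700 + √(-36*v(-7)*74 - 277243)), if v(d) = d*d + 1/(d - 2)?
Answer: -427700/182927697483 - I*√407483/182927697483 ≈ -2.3381e-6 - 3.4896e-9*I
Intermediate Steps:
v(d) = d² + 1/(-2 + d)
1/(-427700 + √(-36*v(-7)*74 - 277243)) = 1/(-427700 + √(-36*(1 + (-7)³ - 2*(-7)²)/(-2 - 7)*74 - 277243)) = 1/(-427700 + √(-36*(1 - 343 - 2*49)/(-9)*74 - 277243)) = 1/(-427700 + √(-(-4)*(1 - 343 - 98)*74 - 277243)) = 1/(-427700 + √(-(-4)*(-440)*74 - 277243)) = 1/(-427700 + √(-36*440/9*74 - 277243)) = 1/(-427700 + √(-1760*74 - 277243)) = 1/(-427700 + √(-130240 - 277243)) = 1/(-427700 + √(-407483)) = 1/(-427700 + I*√407483)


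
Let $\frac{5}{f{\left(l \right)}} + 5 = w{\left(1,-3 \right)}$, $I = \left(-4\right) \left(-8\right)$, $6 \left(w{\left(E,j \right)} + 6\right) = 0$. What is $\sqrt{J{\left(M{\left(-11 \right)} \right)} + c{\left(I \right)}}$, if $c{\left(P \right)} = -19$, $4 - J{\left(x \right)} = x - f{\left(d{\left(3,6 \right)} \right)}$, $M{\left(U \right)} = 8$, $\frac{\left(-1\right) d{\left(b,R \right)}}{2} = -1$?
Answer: $\frac{i \sqrt{2838}}{11} \approx 4.843 i$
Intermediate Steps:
$w{\left(E,j \right)} = -6$ ($w{\left(E,j \right)} = -6 + \frac{1}{6} \cdot 0 = -6 + 0 = -6$)
$d{\left(b,R \right)} = 2$ ($d{\left(b,R \right)} = \left(-2\right) \left(-1\right) = 2$)
$I = 32$
$f{\left(l \right)} = - \frac{5}{11}$ ($f{\left(l \right)} = \frac{5}{-5 - 6} = \frac{5}{-11} = 5 \left(- \frac{1}{11}\right) = - \frac{5}{11}$)
$J{\left(x \right)} = \frac{39}{11} - x$ ($J{\left(x \right)} = 4 - \left(x - - \frac{5}{11}\right) = 4 - \left(x + \frac{5}{11}\right) = 4 - \left(\frac{5}{11} + x\right) = \frac{39}{11} - x$)
$\sqrt{J{\left(M{\left(-11 \right)} \right)} + c{\left(I \right)}} = \sqrt{\left(\frac{39}{11} - 8\right) - 19} = \sqrt{- \frac{49}{11} - 19} = \sqrt{- \frac{258}{11}} = \frac{i \sqrt{2838}}{11}$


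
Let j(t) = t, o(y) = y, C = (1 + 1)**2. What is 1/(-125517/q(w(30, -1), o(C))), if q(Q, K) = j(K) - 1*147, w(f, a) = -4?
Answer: 143/125517 ≈ 0.0011393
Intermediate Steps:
C = 4 (C = 2**2 = 4)
q(Q, K) = -147 + K (q(Q, K) = K - 1*147 = K - 147 = -147 + K)
1/(-125517/q(w(30, -1), o(C))) = 1/(-125517/(-147 + 4)) = 1/(-125517/(-143)) = 1/(-125517*(-1/143)) = 1/(125517/143) = 143/125517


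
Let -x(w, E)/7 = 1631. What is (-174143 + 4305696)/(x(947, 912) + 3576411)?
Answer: 4131553/3564994 ≈ 1.1589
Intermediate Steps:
x(w, E) = -11417 (x(w, E) = -7*1631 = -11417)
(-174143 + 4305696)/(x(947, 912) + 3576411) = (-174143 + 4305696)/(-11417 + 3576411) = 4131553/3564994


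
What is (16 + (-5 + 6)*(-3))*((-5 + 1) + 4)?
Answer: 0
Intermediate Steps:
(16 + (-5 + 6)*(-3))*((-5 + 1) + 4) = (16 + 1*(-3))*(-4 + 4) = (16 - 3)*0 = 13*0 = 0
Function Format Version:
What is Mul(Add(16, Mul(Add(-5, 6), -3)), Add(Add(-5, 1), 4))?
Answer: 0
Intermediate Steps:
Mul(Add(16, Mul(Add(-5, 6), -3)), Add(Add(-5, 1), 4)) = Mul(Add(16, Mul(1, -3)), Add(-4, 4)) = Mul(Add(16, -3), 0) = Mul(13, 0) = 0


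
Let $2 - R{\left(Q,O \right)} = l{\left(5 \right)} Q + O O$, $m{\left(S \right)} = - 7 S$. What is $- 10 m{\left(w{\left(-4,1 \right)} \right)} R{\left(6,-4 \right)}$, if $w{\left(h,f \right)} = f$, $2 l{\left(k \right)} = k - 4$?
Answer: $-1190$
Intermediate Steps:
$l{\left(k \right)} = -2 + \frac{k}{2}$ ($l{\left(k \right)} = \frac{k - 4}{2} = \frac{-4 + k}{2} = -2 + \frac{k}{2}$)
$R{\left(Q,O \right)} = 2 - O^{2} - \frac{Q}{2}$ ($R{\left(Q,O \right)} = 2 - \left(\left(-2 + \frac{1}{2} \cdot 5\right) Q + O O\right) = 2 - \left(\left(-2 + \frac{5}{2}\right) Q + O^{2}\right) = 2 - \left(\frac{Q}{2} + O^{2}\right) = 2 - \left(O^{2} + \frac{Q}{2}\right) = 2 - O^{2} - \frac{Q}{2}$)
$- 10 m{\left(w{\left(-4,1 \right)} \right)} R{\left(6,-4 \right)} = - 10 \left(-7\right) 1 \left(2 - \left(-4\right)^{2} - 3\right) = - 10 \left(- 7 \left(2 - 16 - 3\right)\right) = - 10 \left(\left(-7\right) \left(-17\right)\right) = \left(-10\right) 119 = -1190$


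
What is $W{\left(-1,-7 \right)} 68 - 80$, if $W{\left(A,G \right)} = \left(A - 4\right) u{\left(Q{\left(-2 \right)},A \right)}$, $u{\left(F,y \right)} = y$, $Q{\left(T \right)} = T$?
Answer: $260$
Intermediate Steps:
$W{\left(A,G \right)} = A \left(-4 + A\right)$ ($W{\left(A,G \right)} = \left(A - 4\right) A = \left(-4 + A\right) A = A \left(-4 + A\right)$)
$W{\left(-1,-7 \right)} 68 - 80 = - (-4 - 1) 68 - 80 = \left(-1\right) \left(-5\right) 68 - 80 = 5 \cdot 68 - 80 = 340 - 80 = 260$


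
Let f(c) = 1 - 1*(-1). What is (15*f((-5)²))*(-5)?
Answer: -150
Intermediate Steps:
f(c) = 2 (f(c) = 1 + 1 = 2)
(15*f((-5)²))*(-5) = (15*2)*(-5) = 30*(-5) = -150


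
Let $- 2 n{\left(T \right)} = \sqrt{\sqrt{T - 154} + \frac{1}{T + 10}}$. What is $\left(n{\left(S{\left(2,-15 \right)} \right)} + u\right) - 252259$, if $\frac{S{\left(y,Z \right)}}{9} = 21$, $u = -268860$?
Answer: $-521119 - \frac{\sqrt{199 + 39601 \sqrt{35}}}{398} \approx -5.2112 \cdot 10^{5}$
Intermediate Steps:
$S{\left(y,Z \right)} = 189$ ($S{\left(y,Z \right)} = 9 \cdot 21 = 189$)
$n{\left(T \right)} = - \frac{\sqrt{\sqrt{-154 + T} + \frac{1}{10 + T}}}{2}$ ($n{\left(T \right)} = - \frac{\sqrt{\sqrt{T - 154} + \frac{1}{T + 10}}}{2} = - \frac{\sqrt{\sqrt{-154 + T} + \frac{1}{10 + T}}}{2}$)
$\left(n{\left(S{\left(2,-15 \right)} \right)} + u\right) - 252259 = \left(- \frac{\sqrt{\frac{1 + \sqrt{-154 + 189} \left(10 + 189\right)}{10 + 189}}}{2} - 268860\right) - 252259 = \left(- \frac{\sqrt{\frac{1 + \sqrt{35} \cdot 199}{199}}}{2} - 268860\right) - 252259 = \left(- \frac{\sqrt{\frac{1 + 199 \sqrt{35}}{199}}}{2} - 268860\right) - 252259 = \left(- \frac{\sqrt{\frac{1}{199} + \sqrt{35}}}{2} - 268860\right) - 252259 = \left(-268860 - \frac{\sqrt{\frac{1}{199} + \sqrt{35}}}{2}\right) - 252259 = -521119 - \frac{\sqrt{\frac{1}{199} + \sqrt{35}}}{2}$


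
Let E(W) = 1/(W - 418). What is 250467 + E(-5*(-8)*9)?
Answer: 14527085/58 ≈ 2.5047e+5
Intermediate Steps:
E(W) = 1/(-418 + W)
250467 + E(-5*(-8)*9) = 250467 + 1/(-418 - 5*(-8)*9) = 250467 + 1/(-418 + 40*9) = 250467 + 1/(-418 + 360) = 250467 + 1/(-58) = 250467 - 1/58 = 14527085/58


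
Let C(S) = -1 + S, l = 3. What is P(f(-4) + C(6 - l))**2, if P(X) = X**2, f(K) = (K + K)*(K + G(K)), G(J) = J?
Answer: 18974736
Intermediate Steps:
f(K) = 4*K**2 (f(K) = (K + K)*(K + K) = (2*K)*(2*K) = 4*K**2)
P(f(-4) + C(6 - l))**2 = ((4*(-4)**2 + (-1 + (6 - 1*3)))**2)**2 = ((4*16 + (-1 + (6 - 3)))**2)**2 = ((64 + (-1 + 3))**2)**2 = ((64 + 2)**2)**2 = (66**2)**2 = 4356**2 = 18974736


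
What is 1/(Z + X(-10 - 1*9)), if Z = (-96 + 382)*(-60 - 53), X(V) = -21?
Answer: -1/32339 ≈ -3.0922e-5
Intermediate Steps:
Z = -32318 (Z = 286*(-113) = -32318)
1/(Z + X(-10 - 1*9)) = 1/(-32318 - 21) = 1/(-32339) = -1/32339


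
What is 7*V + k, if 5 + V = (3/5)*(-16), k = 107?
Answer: 24/5 ≈ 4.8000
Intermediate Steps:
V = -73/5 (V = -5 + (3/5)*(-16) = -5 + (3*(⅕))*(-16) = -5 + (⅗)*(-16) = -5 - 48/5 = -73/5 ≈ -14.600)
7*V + k = 7*(-73/5) + 107 = -511/5 + 107 = 24/5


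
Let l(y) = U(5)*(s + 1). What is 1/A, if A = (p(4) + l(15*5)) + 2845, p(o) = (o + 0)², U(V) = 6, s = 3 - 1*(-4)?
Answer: 1/2909 ≈ 0.00034376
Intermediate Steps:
s = 7 (s = 3 + 4 = 7)
p(o) = o²
l(y) = 48 (l(y) = 6*(7 + 1) = 6*8 = 48)
A = 2909 (A = (4² + 48) + 2845 = (16 + 48) + 2845 = 64 + 2845 = 2909)
1/A = 1/2909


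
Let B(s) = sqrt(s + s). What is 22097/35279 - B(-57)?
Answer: 22097/35279 - I*sqrt(114) ≈ 0.62635 - 10.677*I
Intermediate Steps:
B(s) = sqrt(2)*sqrt(s) (B(s) = sqrt(2*s) = sqrt(2)*sqrt(s))
22097/35279 - B(-57) = 22097/35279 - sqrt(2)*sqrt(-57) = 22097*(1/35279) - sqrt(2)*I*sqrt(57) = 22097/35279 - I*sqrt(114)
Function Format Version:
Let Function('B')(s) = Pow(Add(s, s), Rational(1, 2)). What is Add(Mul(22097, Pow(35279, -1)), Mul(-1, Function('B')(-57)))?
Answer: Add(Rational(22097, 35279), Mul(-1, I, Pow(114, Rational(1, 2)))) ≈ Add(0.62635, Mul(-10.677, I))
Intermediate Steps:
Function('B')(s) = Mul(Pow(2, Rational(1, 2)), Pow(s, Rational(1, 2))) (Function('B')(s) = Pow(Mul(2, s), Rational(1, 2)) = Mul(Pow(2, Rational(1, 2)), Pow(s, Rational(1, 2))))
Add(Mul(22097, Pow(35279, -1)), Mul(-1, Function('B')(-57))) = Add(Mul(22097, Pow(35279, -1)), Mul(-1, Mul(Pow(2, Rational(1, 2)), Pow(-57, Rational(1, 2))))) = Add(Mul(22097, Rational(1, 35279)), Mul(-1, Mul(Pow(2, Rational(1, 2)), Mul(I, Pow(57, Rational(1, 2)))))) = Add(Rational(22097, 35279), Mul(-1, Mul(I, Pow(114, Rational(1, 2))))) = Add(Rational(22097, 35279), Mul(-1, I, Pow(114, Rational(1, 2))))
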